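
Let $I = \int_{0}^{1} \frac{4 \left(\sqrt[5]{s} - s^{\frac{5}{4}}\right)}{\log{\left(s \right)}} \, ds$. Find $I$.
$- \log{\left(\frac{50625}{4096} \right)}$

Consider the one-parameter family: let $I(a) = \int_{0}^{1} \frac{4 \left(\sqrt[5]{s} - s^{a}\right)}{\log{\left(s \right)}} \, ds$.

Since $\dfrac{\partial}{\partial a}\,s^{a} = s^{a} \ln s$, the $\ln s$ in the denominator cancels and
$$\frac{dI}{da} = \int_{0}^{1} -4 s^{a} \, ds = -4 \left[\frac{s^{a+1}}{a+1}\right]_0^1 = - \frac{4}{a + 1}.$$

Integrating with respect to $a$ gives $I(a) = - \log{\left(\frac{625 \left(a + 1\right)^{4}}{1296} \right)} + C$.

At $a = \frac{1}{5}$ the integrand is identically $0$, so $I(\frac{1}{5}) = 0$. The closed form gives $0$, hence $C = 0$.

Setting $a = \frac{5}{4}$:
$$I = - \log{\left(\frac{50625}{4096} \right)}.$$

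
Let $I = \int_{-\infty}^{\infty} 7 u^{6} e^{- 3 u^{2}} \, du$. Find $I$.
$\frac{35 \sqrt{3} \sqrt{\pi}}{216}$

Start from the elementary integral
$$J(a) = \int_{-\infty}^{\infty} 7 e^{- a u^{2}} \, du = \frac{7 \sqrt{\pi}}{\sqrt{a}}.$$

Differentiating under the integral sign brings down a factor of $(-u^2)$:
$$\frac{dJ}{da} = \int_{-\infty}^{\infty} - 7 u^{2} e^{- a u^{2}} \, du = - \frac{7 \sqrt{\pi}}{2 a^{\frac{3}{2}}}.$$

Repeating $3$ times in total — each differentiation brings down another $(-u^2)$ — gives
$$\frac{d^{3}J}{da^{3}} = \int_{-\infty}^{\infty} - 7 u^{6} e^{- a u^{2}} \, du = - \frac{105 \sqrt{\pi}}{8 a^{\frac{7}{2}}},$$
and the integrand here is $(-1)^{3}$ times the target integrand, so $I = (-1)^{3}\,\frac{d^{3}J}{da^{3}} = \frac{105 \sqrt{\pi}}{8 a^{\frac{7}{2}}}$.

Setting $a = 3$:
$$I = \frac{35 \sqrt{3} \sqrt{\pi}}{216}.$$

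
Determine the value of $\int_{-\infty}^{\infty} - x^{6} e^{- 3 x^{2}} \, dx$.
$- \frac{5 \sqrt{3} \sqrt{\pi}}{216}$

Consider the simpler parametrised integral
$$J(a) = \int_{-\infty}^{\infty} - e^{- a x^{2}} \, dx = - \frac{\sqrt{\pi}}{\sqrt{a}}.$$

Differentiating under the integral sign brings down a factor of $(-x^2)$:
$$\frac{dJ}{da} = \int_{-\infty}^{\infty} x^{2} e^{- a x^{2}} \, dx = \frac{\sqrt{\pi}}{2 a^{\frac{3}{2}}}.$$

Repeating $3$ times in total — each differentiation brings down another $(-x^2)$ — gives
$$\frac{d^{3}J}{da^{3}} = \int_{-\infty}^{\infty} x^{6} e^{- a x^{2}} \, dx = \frac{15 \sqrt{\pi}}{8 a^{\frac{7}{2}}},$$
and the integrand here is $(-1)^{3}$ times the target integrand, so $I = (-1)^{3}\,\frac{d^{3}J}{da^{3}} = - \frac{15 \sqrt{\pi}}{8 a^{\frac{7}{2}}}$.

Setting $a = 3$:
$$I = - \frac{5 \sqrt{3} \sqrt{\pi}}{216}.$$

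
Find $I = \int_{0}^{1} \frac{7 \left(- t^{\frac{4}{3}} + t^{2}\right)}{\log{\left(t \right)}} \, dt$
$\log{\left(\frac{4782969}{823543} \right)}$

Replace the exponent $\frac{4}{3}$ by a parameter $a$: let $I(a) = \int_{0}^{1} \frac{7 \left(t^{2} - t^{a}\right)}{\log{\left(t \right)}} \, dt$.

Since $\dfrac{\partial}{\partial a}\,t^{a} = t^{a} \ln t$, the $\ln t$ in the denominator cancels and
$$\frac{dI}{da} = \int_{0}^{1} -7 t^{a} \, dt = -7 \left[\frac{t^{a+1}}{a+1}\right]_0^1 = - \frac{7}{a + 1}.$$

Integrating with respect to $a$ gives $I(a) = \log{\left(\frac{2187}{\left(a + 1\right)^{7}} \right)} + C$.

At $a = 2$ the integrand is identically $0$, so $I(2) = 0$. The closed form gives $0$, hence $C = 0$.

Setting $a = \frac{4}{3}$:
$$I = \log{\left(\frac{4782969}{823543} \right)}.$$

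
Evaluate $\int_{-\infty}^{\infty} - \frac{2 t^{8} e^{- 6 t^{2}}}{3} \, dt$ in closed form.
$- \frac{35 \sqrt{6} \sqrt{\pi}}{62208}$

Consider the simpler parametrised integral
$$J(a) = \int_{-\infty}^{\infty} - \frac{2 e^{- a t^{2}}}{3} \, dt = - \frac{2 \sqrt{\pi}}{3 \sqrt{a}}.$$

Differentiating under the integral sign brings down a factor of $(-t^2)$:
$$\frac{dJ}{da} = \int_{-\infty}^{\infty} \frac{2 t^{2} e^{- a t^{2}}}{3} \, dt = \frac{\sqrt{\pi}}{3 a^{\frac{3}{2}}}.$$

Repeating $4$ times in total — each differentiation brings down another $(-t^2)$ — gives
$$\frac{d^{4}J}{da^{4}} = \int_{-\infty}^{\infty} - \frac{2 t^{8} e^{- a t^{2}}}{3} \, dt = - \frac{35 \sqrt{\pi}}{8 a^{\frac{9}{2}}},$$
and the integrand here is exactly the target integrand, so $I = - \frac{35 \sqrt{\pi}}{8 a^{\frac{9}{2}}}$.

Setting $a = 6$:
$$I = - \frac{35 \sqrt{6} \sqrt{\pi}}{62208}.$$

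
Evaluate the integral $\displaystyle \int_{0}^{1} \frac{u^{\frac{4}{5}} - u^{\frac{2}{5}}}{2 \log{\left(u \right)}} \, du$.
$- \frac{\log{\left(7 \right)}}{2} + \log{\left(3 \right)}$

Introduce a parameter $a$ in the exponent: let $I(a) = \int_{0}^{1} \frac{- u^{\frac{2}{5}} + u^{a}}{2 \log{\left(u \right)}} \, du$.

Since $\dfrac{\partial}{\partial a}\,u^{a} = u^{a} \ln u$, the $\ln u$ in the denominator cancels and
$$\frac{dI}{da} = \int_{0}^{1} \frac{1}{2} u^{a} \, du = \frac{1}{2} \left[\frac{u^{a+1}}{a+1}\right]_0^1 = \frac{1}{2 \left(a + 1\right)}.$$

Integrating with respect to $a$ gives $I(a) = \log{\left(\frac{\sqrt{35} \sqrt{a + 1}}{7} \right)} + C$.

At $a = \frac{2}{5}$ the integrand is identically $0$, so $I(\frac{2}{5}) = 0$. The closed form gives $0$, hence $C = 0$.

Setting $a = \frac{4}{5}$:
$$I = - \frac{\log{\left(7 \right)}}{2} + \log{\left(3 \right)}.$$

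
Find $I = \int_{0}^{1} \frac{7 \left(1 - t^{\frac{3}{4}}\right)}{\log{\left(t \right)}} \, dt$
$- \log{\left(\frac{823543}{16384} \right)}$

Replace the exponent $\frac{3}{4}$ by a parameter $a$: let $I(a) = \int_{0}^{1} \frac{7 \left(1 - t^{a}\right)}{\log{\left(t \right)}} \, dt$.

Since $\dfrac{\partial}{\partial a}\,t^{a} = t^{a} \ln t$, the $\ln t$ in the denominator cancels and
$$\frac{dI}{da} = \int_{0}^{1} -7 t^{a} \, dt = -7 \left[\frac{t^{a+1}}{a+1}\right]_0^1 = - \frac{7}{a + 1}.$$

Integrating with respect to $a$ gives $I(a) = - 7 \log{\left(a + 1 \right)} + C$.

At $a = 0$ the integrand is identically $0$, so $I(0) = 0$. The closed form gives $0$, hence $C = 0$.

Setting $a = \frac{3}{4}$:
$$I = - \log{\left(\frac{823543}{16384} \right)}.$$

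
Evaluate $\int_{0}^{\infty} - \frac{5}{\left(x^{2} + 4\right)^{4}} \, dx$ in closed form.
$- \frac{25 \pi}{4096}$

Recall the elementary integral
$$J(a) = \int_{0}^{\infty} - \frac{5}{a^{2} + x^{2}} \, dx = - \frac{5 \pi}{2 a}.$$

Differentiating under the integral sign with respect to $a$,
$$\frac{dJ}{da} = \int_{0}^{\infty} \frac{10 a}{\left(a^{2} + x^{2}\right)^{2}} \, dx = \frac{5 \pi}{2 a^{2}},$$
so $\int_{0}^{\infty} - \frac{5}{\left(a^{2} + x^{2}\right)^{2}} \, dx = - \frac{5 \pi}{4 a^{3}}$.

Repeating — each differentiation of $1/(x^2+a^2)^j$ produces $-2ja/(x^2+a^2)^{j+1}$ — and dividing through by $-2ja$ at each step yields, after $3$ differentiations in total,
$$\int_{0}^{\infty} - \frac{5}{\left(a^{2} + x^{2}\right)^{4}} \, dx = - \frac{25 \pi}{32 a^{7}}.$$

Setting $a = 2$:
$$I = - \frac{25 \pi}{4096}.$$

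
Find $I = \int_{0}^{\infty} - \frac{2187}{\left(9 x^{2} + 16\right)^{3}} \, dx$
$- \frac{2187 \pi}{16384}$

Start from the standard arctangent integral
$$J(a) = \int_{0}^{\infty} - \frac{3}{a^{2} + x^{2}} \, dx = - \frac{3 \pi}{2 a}.$$

Differentiating under the integral sign with respect to $a$,
$$\frac{dJ}{da} = \int_{0}^{\infty} \frac{6 a}{\left(a^{2} + x^{2}\right)^{2}} \, dx = \frac{3 \pi}{2 a^{2}},$$
so $\int_{0}^{\infty} - \frac{3}{\left(a^{2} + x^{2}\right)^{2}} \, dx = - \frac{3 \pi}{4 a^{3}}$.

Repeating — each differentiation of $1/(x^2+a^2)^j$ produces $-2ja/(x^2+a^2)^{j+1}$ — and dividing through by $-2ja$ at each step yields, after $2$ differentiations in total,
$$\int_{0}^{\infty} - \frac{3}{\left(a^{2} + x^{2}\right)^{3}} \, dx = - \frac{9 \pi}{16 a^{5}}.$$

Setting $a = \frac{4}{3}$:
$$I = - \frac{2187 \pi}{16384}.$$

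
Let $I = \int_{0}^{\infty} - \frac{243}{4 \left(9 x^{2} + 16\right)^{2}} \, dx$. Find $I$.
$- \frac{81 \pi}{1024}$

Start from the standard arctangent integral
$$J(a) = \int_{0}^{\infty} - \frac{3}{4 \left(a^{2} + x^{2}\right)} \, dx = - \frac{3 \pi}{8 a}.$$

Differentiating under the integral sign with respect to $a$,
$$\frac{dJ}{da} = \int_{0}^{\infty} \frac{3 a}{2 \left(a^{2} + x^{2}\right)^{2}} \, dx = \frac{3 \pi}{8 a^{2}},$$
so $\int_{0}^{\infty} - \frac{3}{4 \left(a^{2} + x^{2}\right)^{2}} \, dx = - \frac{3 \pi}{16 a^{3}}$.

Setting $a = \frac{4}{3}$:
$$I = - \frac{81 \pi}{1024}.$$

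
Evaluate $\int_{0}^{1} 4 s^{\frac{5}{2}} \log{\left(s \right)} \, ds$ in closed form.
$- \frac{16}{49}$

Begin with the known integral
$$J(a) = \int_{0}^{1} 4 s^{a} \, ds = \frac{4}{a + 1}.$$

Differentiating under the integral sign brings down a factor of $\ln s$:
$$\frac{dJ}{da} = \int_{0}^{1} 4 s^{a} \log{\left(s \right)} \, ds = - \frac{4}{\left(a + 1\right)^{2}}.$$

The integral on the left is $I$, so $I = - \frac{4}{\left(a + 1\right)^{2}}$.

Setting $a = \frac{5}{2}$:
$$I = - \frac{16}{49}.$$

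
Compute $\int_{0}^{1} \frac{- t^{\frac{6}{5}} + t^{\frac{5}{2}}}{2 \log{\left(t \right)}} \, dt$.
$- \log{\left(22 \right)} + \frac{\log{\left(770 \right)}}{2}$

Introduce a parameter $a$ in the exponent: let $I(a) = \int_{0}^{1} \frac{- t^{\frac{6}{5}} + t^{a}}{2 \log{\left(t \right)}} \, dt$.

Since $\dfrac{\partial}{\partial a}\,t^{a} = t^{a} \ln t$, the $\ln t$ in the denominator cancels and
$$\frac{dI}{da} = \int_{0}^{1} \frac{1}{2} t^{a} \, dt = \frac{1}{2} \left[\frac{t^{a+1}}{a+1}\right]_0^1 = \frac{1}{2 \left(a + 1\right)}.$$

Integrating with respect to $a$ gives $I(a) = \log{\left(\frac{\sqrt{55} \sqrt{a + 1}}{11} \right)} + C$.

At $a = \frac{6}{5}$ the integrand is identically $0$, so $I(\frac{6}{5}) = 0$. The closed form gives $0$, hence $C = 0$.

Setting $a = \frac{5}{2}$:
$$I = - \log{\left(22 \right)} + \frac{\log{\left(770 \right)}}{2}.$$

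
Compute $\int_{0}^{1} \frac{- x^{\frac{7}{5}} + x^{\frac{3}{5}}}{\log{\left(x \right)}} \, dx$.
$\log{\left(\frac{2}{3} \right)}$

Consider the one-parameter family: let $I(a) = \int_{0}^{1} \frac{- x^{\frac{7}{5}} + x^{a}}{\log{\left(x \right)}} \, dx$.

Since $\dfrac{\partial}{\partial a}\,x^{a} = x^{a} \ln x$, the $\ln x$ in the denominator cancels and
$$\frac{dI}{da} = \int_{0}^{1} x^{a} \, dx = \left[\frac{x^{a+1}}{a+1}\right]_0^1 = \frac{1}{a + 1}.$$

Integrating with respect to $a$ gives $I(a) = \log{\left(\frac{5 a}{12} + \frac{5}{12} \right)} + C$.

At $a = \frac{7}{5}$ the integrand is identically $0$, so $I(\frac{7}{5}) = 0$. The closed form gives $0$, hence $C = 0$.

Setting $a = \frac{3}{5}$:
$$I = \log{\left(\frac{2}{3} \right)}.$$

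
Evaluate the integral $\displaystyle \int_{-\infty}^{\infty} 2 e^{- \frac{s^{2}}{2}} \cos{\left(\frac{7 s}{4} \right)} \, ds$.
$\frac{2 \sqrt{2} \sqrt{\pi}}{e^{\frac{49}{32}}}$

Let $b$ denote the cosine frequency and define $I(b) = \int_{-\infty}^{\infty} 2 e^{- \frac{s^{2}}{2}} \cos{\left(b s \right)} \, ds$.

Differentiating under the integral sign,
$$I'(b) = \int_{-\infty}^{\infty} - 2 s e^{- \frac{s^{2}}{2}} \sin{\left(b s \right)} \, ds.$$

Integrate $\int_{-\infty}^{\infty} s \sin(b s)\, e^{- \frac{s^{2}}{2}}\, ds$ by parts with $u = \sin(b s)$ and $dv = s\, e^{- \frac{s^{2}}{2}}\, ds$, giving $v = - e^{- \frac{s^{2}}{2}}$. The boundary term vanishes and
$$\int_{-\infty}^{\infty} s \sin(b s)\, e^{- \frac{s^{2}}{2}}\, ds = b \int_{-\infty}^{\infty} \cos(b s)\, e^{- \frac{s^{2}}{2}}\, ds,$$
so $I'(b) = - b\, I(b)$.

This is a separable first-order ODE; solving with the initial condition $I(0) = \int_{-\infty}^{\infty} 2 e^{- \frac{s^{2}}{2}}\,ds = 2 \sqrt{2} \sqrt{\pi}$ gives
$$I(b) = 2 \sqrt{2} \sqrt{\pi} e^{- \frac{b^{2}}{2}}.$$

Setting $b = \frac{7}{4}$:
$$I = \frac{2 \sqrt{2} \sqrt{\pi}}{e^{\frac{49}{32}}}.$$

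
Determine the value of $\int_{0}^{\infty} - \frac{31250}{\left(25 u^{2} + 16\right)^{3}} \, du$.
$- \frac{9375 \pi}{8192}$

Recall the elementary integral
$$J(a) = \int_{0}^{\infty} - \frac{2}{a^{2} + u^{2}} \, du = - \frac{\pi}{a}.$$

Differentiating under the integral sign with respect to $a$,
$$\frac{dJ}{da} = \int_{0}^{\infty} \frac{4 a}{\left(a^{2} + u^{2}\right)^{2}} \, du = \frac{\pi}{a^{2}},$$
so $\int_{0}^{\infty} - \frac{2}{\left(a^{2} + u^{2}\right)^{2}} \, du = - \frac{\pi}{2 a^{3}}$.

Repeating — each differentiation of $1/(u^2+a^2)^j$ produces $-2ja/(u^2+a^2)^{j+1}$ — and dividing through by $-2ja$ at each step yields, after $2$ differentiations in total,
$$\int_{0}^{\infty} - \frac{2}{\left(a^{2} + u^{2}\right)^{3}} \, du = - \frac{3 \pi}{8 a^{5}}.$$

Setting $a = \frac{4}{5}$:
$$I = - \frac{9375 \pi}{8192}.$$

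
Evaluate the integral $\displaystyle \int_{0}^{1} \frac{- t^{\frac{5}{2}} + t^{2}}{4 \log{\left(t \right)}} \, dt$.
$- \frac{\log{\left(7 \right)}}{4} + \frac{\log{\left(6 \right)}}{4}$

Introduce a parameter $a$ in the exponent: let $I(a) = \int_{0}^{1} \frac{t^{2} - t^{a}}{4 \log{\left(t \right)}} \, dt$.

Since $\dfrac{\partial}{\partial a}\,t^{a} = t^{a} \ln t$, the $\ln t$ in the denominator cancels and
$$\frac{dI}{da} = \int_{0}^{1} - \frac{1}{4} t^{a} \, dt = - \frac{1}{4} \left[\frac{t^{a+1}}{a+1}\right]_0^1 = - \frac{1}{4 a + 4}.$$

Integrating with respect to $a$ gives $I(a) = - \frac{\log{\left(a + 1 \right)}}{4} + \frac{\log{\left(3 \right)}}{4} + C$.

At $a = 2$ the integrand is identically $0$, so $I(2) = 0$. The closed form gives $0$, hence $C = 0$.

Setting $a = \frac{5}{2}$:
$$I = - \frac{\log{\left(7 \right)}}{4} + \frac{\log{\left(6 \right)}}{4}.$$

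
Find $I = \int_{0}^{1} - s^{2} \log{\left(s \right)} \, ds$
$\frac{1}{9}$

Start from the elementary integral
$$J(a) = \int_{0}^{1} - s^{a} \, ds = - \frac{1}{a + 1}.$$

Differentiating under the integral sign brings down a factor of $\ln s$:
$$\frac{dJ}{da} = \int_{0}^{1} - s^{a} \log{\left(s \right)} \, ds = \frac{1}{\left(a + 1\right)^{2}}.$$

The integral on the left is $I$, so $I = \frac{1}{\left(a + 1\right)^{2}}$.

Setting $a = 2$:
$$I = \frac{1}{9}.$$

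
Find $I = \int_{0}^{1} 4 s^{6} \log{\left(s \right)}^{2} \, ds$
$\frac{8}{343}$

Start from the elementary integral
$$J(a) = \int_{0}^{1} 4 s^{a} \, ds = \frac{4}{a + 1}.$$

Differentiating under the integral sign brings down a factor of $\ln s$:
$$\frac{dJ}{da} = \int_{0}^{1} 4 s^{a} \log{\left(s \right)} \, ds = - \frac{4}{\left(a + 1\right)^{2}}.$$

Repeating twice in total — each differentiation brings down another $\ln s$ — gives
$$\frac{d^{2}J}{da^{2}} = \int_{0}^{1} 4 s^{a} \log{\left(s \right)}^{2} \, ds = \frac{8}{\left(a + 1\right)^{3}},$$
and the integrand here is exactly the target integrand, so $I = \frac{8}{\left(a + 1\right)^{3}}$.

Setting $a = 6$:
$$I = \frac{8}{343}.$$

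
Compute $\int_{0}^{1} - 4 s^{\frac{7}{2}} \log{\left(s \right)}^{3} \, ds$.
$\frac{128}{2187}$

Begin with the known integral
$$J(a) = \int_{0}^{1} - 4 s^{a} \, ds = - \frac{4}{a + 1}.$$

Differentiating under the integral sign brings down a factor of $\ln s$:
$$\frac{dJ}{da} = \int_{0}^{1} - 4 s^{a} \log{\left(s \right)} \, ds = \frac{4}{\left(a + 1\right)^{2}}.$$

Repeating $3$ times in total — each differentiation brings down another $\ln s$ — gives
$$\frac{d^{3}J}{da^{3}} = \int_{0}^{1} - 4 s^{a} \log{\left(s \right)}^{3} \, ds = \frac{24}{\left(a + 1\right)^{4}},$$
and the integrand here is exactly the target integrand, so $I = \frac{24}{\left(a + 1\right)^{4}}$.

Setting $a = \frac{7}{2}$:
$$I = \frac{128}{2187}.$$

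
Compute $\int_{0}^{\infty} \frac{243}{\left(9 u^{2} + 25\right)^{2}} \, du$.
$\frac{81 \pi}{500}$

Begin with the known result
$$J(a) = \int_{0}^{\infty} \frac{3}{a^{2} + u^{2}} \, du = \frac{3 \pi}{2 a}.$$

Differentiating under the integral sign with respect to $a$,
$$\frac{dJ}{da} = \int_{0}^{\infty} - \frac{6 a}{\left(a^{2} + u^{2}\right)^{2}} \, du = - \frac{3 \pi}{2 a^{2}},$$
so $\int_{0}^{\infty} \frac{3}{\left(a^{2} + u^{2}\right)^{2}} \, du = \frac{3 \pi}{4 a^{3}}$.

Setting $a = \frac{5}{3}$:
$$I = \frac{81 \pi}{500}.$$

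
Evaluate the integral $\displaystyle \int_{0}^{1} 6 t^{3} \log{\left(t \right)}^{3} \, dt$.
$- \frac{9}{64}$

Consider the simpler parametrised integral
$$J(a) = \int_{0}^{1} 6 t^{a} \, dt = \frac{6}{a + 1}.$$

Differentiating under the integral sign brings down a factor of $\ln t$:
$$\frac{dJ}{da} = \int_{0}^{1} 6 t^{a} \log{\left(t \right)} \, dt = - \frac{6}{\left(a + 1\right)^{2}}.$$

Repeating $3$ times in total — each differentiation brings down another $\ln t$ — gives
$$\frac{d^{3}J}{da^{3}} = \int_{0}^{1} 6 t^{a} \log{\left(t \right)}^{3} \, dt = - \frac{36}{\left(a + 1\right)^{4}},$$
and the integrand here is exactly the target integrand, so $I = - \frac{36}{\left(a + 1\right)^{4}}$.

Setting $a = 3$:
$$I = - \frac{9}{64}.$$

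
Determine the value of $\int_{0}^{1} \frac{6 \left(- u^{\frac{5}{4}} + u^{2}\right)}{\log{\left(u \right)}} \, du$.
$\log{\left(\frac{4096}{729} \right)}$

Replace the exponent $2$ by a parameter $a$: let $I(a) = \int_{0}^{1} \frac{6 \left(- u^{\frac{5}{4}} + u^{a}\right)}{\log{\left(u \right)}} \, du$.

Since $\dfrac{\partial}{\partial a}\,u^{a} = u^{a} \ln u$, the $\ln u$ in the denominator cancels and
$$\frac{dI}{da} = \int_{0}^{1} 6 u^{a} \, du = 6 \left[\frac{u^{a+1}}{a+1}\right]_0^1 = \frac{6}{a + 1}.$$

Integrating with respect to $a$ gives $I(a) = \log{\left(\frac{4096 \left(a + 1\right)^{6}}{531441} \right)} + C$.

At $a = \frac{5}{4}$ the integrand is identically $0$, so $I(\frac{5}{4}) = 0$. The closed form gives $0$, hence $C = 0$.

Setting $a = 2$:
$$I = \log{\left(\frac{4096}{729} \right)}.$$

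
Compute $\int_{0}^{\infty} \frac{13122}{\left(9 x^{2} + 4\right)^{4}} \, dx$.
$\frac{10935 \pi}{2048}$

Recall the elementary integral
$$J(a) = \int_{0}^{\infty} \frac{2}{a^{2} + x^{2}} \, dx = \frac{\pi}{a}.$$

Differentiating under the integral sign with respect to $a$,
$$\frac{dJ}{da} = \int_{0}^{\infty} - \frac{4 a}{\left(a^{2} + x^{2}\right)^{2}} \, dx = - \frac{\pi}{a^{2}},$$
so $\int_{0}^{\infty} \frac{2}{\left(a^{2} + x^{2}\right)^{2}} \, dx = \frac{\pi}{2 a^{3}}$.

Repeating — each differentiation of $1/(x^2+a^2)^j$ produces $-2ja/(x^2+a^2)^{j+1}$ — and dividing through by $-2ja$ at each step yields, after $3$ differentiations in total,
$$\int_{0}^{\infty} \frac{2}{\left(a^{2} + x^{2}\right)^{4}} \, dx = \frac{5 \pi}{16 a^{7}}.$$

Setting $a = \frac{2}{3}$:
$$I = \frac{10935 \pi}{2048}.$$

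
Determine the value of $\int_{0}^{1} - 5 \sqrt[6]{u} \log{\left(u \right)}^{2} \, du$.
$- \frac{2160}{343}$

Consider the simpler parametrised integral
$$J(a) = \int_{0}^{1} - 5 u^{a} \, du = - \frac{5}{a + 1}.$$

Differentiating under the integral sign brings down a factor of $\ln u$:
$$\frac{dJ}{da} = \int_{0}^{1} - 5 u^{a} \log{\left(u \right)} \, du = \frac{5}{\left(a + 1\right)^{2}}.$$

Repeating twice in total — each differentiation brings down another $\ln u$ — gives
$$\frac{d^{2}J}{da^{2}} = \int_{0}^{1} - 5 u^{a} \log{\left(u \right)}^{2} \, du = - \frac{10}{\left(a + 1\right)^{3}},$$
and the integrand here is exactly the target integrand, so $I = - \frac{10}{\left(a + 1\right)^{3}}$.

Setting $a = \frac{1}{6}$:
$$I = - \frac{2160}{343}.$$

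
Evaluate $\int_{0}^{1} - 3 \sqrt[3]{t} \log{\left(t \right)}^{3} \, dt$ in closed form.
$\frac{729}{128}$

Begin with the known integral
$$J(a) = \int_{0}^{1} - 3 t^{a} \, dt = - \frac{3}{a + 1}.$$

Differentiating under the integral sign brings down a factor of $\ln t$:
$$\frac{dJ}{da} = \int_{0}^{1} - 3 t^{a} \log{\left(t \right)} \, dt = \frac{3}{\left(a + 1\right)^{2}}.$$

Repeating $3$ times in total — each differentiation brings down another $\ln t$ — gives
$$\frac{d^{3}J}{da^{3}} = \int_{0}^{1} - 3 t^{a} \log{\left(t \right)}^{3} \, dt = \frac{18}{\left(a + 1\right)^{4}},$$
and the integrand here is exactly the target integrand, so $I = \frac{18}{\left(a + 1\right)^{4}}$.

Setting $a = \frac{1}{3}$:
$$I = \frac{729}{128}.$$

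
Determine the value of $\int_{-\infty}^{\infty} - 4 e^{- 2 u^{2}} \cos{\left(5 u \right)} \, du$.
$- \frac{2 \sqrt{2} \sqrt{\pi}}{e^{\frac{25}{8}}}$

Treat the cosine frequency as a parameter and define $I(b) = \int_{-\infty}^{\infty} - 4 e^{- 2 u^{2}} \cos{\left(b u \right)} \, du$.

Differentiating under the integral sign,
$$I'(b) = \int_{-\infty}^{\infty} 4 u e^{- 2 u^{2}} \sin{\left(b u \right)} \, du.$$

Integrate $\int_{-\infty}^{\infty} u \sin(b u)\, e^{- 2 u^{2}}\, du$ by parts with $w = \sin(b u)$ and $dv = u\, e^{- 2 u^{2}}\, du$, giving $v = - \frac{e^{- 2 u^{2}}}{4}$. The boundary term vanishes and
$$\int_{-\infty}^{\infty} u \sin(b u)\, e^{- 2 u^{2}}\, du = \frac{b}{4} \int_{-\infty}^{\infty} \cos(b u)\, e^{- 2 u^{2}}\, du,$$
so $I'(b) = - \frac{b}{4}\, I(b)$.

This is a separable first-order ODE; solving with the initial condition $I(0) = \int_{-\infty}^{\infty} - 4 e^{- 2 u^{2}}\,du = - 2 \sqrt{2} \sqrt{\pi}$ gives
$$I(b) = - 2 \sqrt{2} \sqrt{\pi} e^{- \frac{b^{2}}{8}}.$$

Setting $b = 5$:
$$I = - \frac{2 \sqrt{2} \sqrt{\pi}}{e^{\frac{25}{8}}}.$$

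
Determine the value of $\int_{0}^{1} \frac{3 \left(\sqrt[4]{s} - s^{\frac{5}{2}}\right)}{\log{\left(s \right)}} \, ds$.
$- \log{\left(\frac{2744}{125} \right)}$

Replace the exponent $\frac{5}{2}$ by a parameter $a$: let $I(a) = \int_{0}^{1} \frac{3 \left(\sqrt[4]{s} - s^{a}\right)}{\log{\left(s \right)}} \, ds$.

Since $\dfrac{\partial}{\partial a}\,s^{a} = s^{a} \ln s$, the $\ln s$ in the denominator cancels and
$$\frac{dI}{da} = \int_{0}^{1} -3 s^{a} \, ds = -3 \left[\frac{s^{a+1}}{a+1}\right]_0^1 = - \frac{3}{a + 1}.$$

Integrating with respect to $a$ gives $I(a) = - \log{\left(\frac{64 \left(a + 1\right)^{3}}{125} \right)} + C$.

At $a = \frac{1}{4}$ the integrand is identically $0$, so $I(\frac{1}{4}) = 0$. The closed form gives $0$, hence $C = 0$.

Setting $a = \frac{5}{2}$:
$$I = - \log{\left(\frac{2744}{125} \right)}.$$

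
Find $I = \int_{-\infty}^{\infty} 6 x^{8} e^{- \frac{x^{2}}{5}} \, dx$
$\frac{196875 \sqrt{5} \sqrt{\pi}}{8}$

Consider the simpler parametrised integral
$$J(a) = \int_{-\infty}^{\infty} 6 e^{- a x^{2}} \, dx = \frac{6 \sqrt{\pi}}{\sqrt{a}}.$$

Differentiating under the integral sign brings down a factor of $(-x^2)$:
$$\frac{dJ}{da} = \int_{-\infty}^{\infty} - 6 x^{2} e^{- a x^{2}} \, dx = - \frac{3 \sqrt{\pi}}{a^{\frac{3}{2}}}.$$

Repeating $4$ times in total — each differentiation brings down another $(-x^2)$ — gives
$$\frac{d^{4}J}{da^{4}} = \int_{-\infty}^{\infty} 6 x^{8} e^{- a x^{2}} \, dx = \frac{315 \sqrt{\pi}}{8 a^{\frac{9}{2}}},$$
and the integrand here is exactly the target integrand, so $I = \frac{315 \sqrt{\pi}}{8 a^{\frac{9}{2}}}$.

Setting $a = \frac{1}{5}$:
$$I = \frac{196875 \sqrt{5} \sqrt{\pi}}{8}.$$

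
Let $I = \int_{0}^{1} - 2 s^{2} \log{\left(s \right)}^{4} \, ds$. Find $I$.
$- \frac{16}{81}$

Begin with the known integral
$$J(a) = \int_{0}^{1} - 2 s^{a} \, ds = - \frac{2}{a + 1}.$$

Differentiating under the integral sign brings down a factor of $\ln s$:
$$\frac{dJ}{da} = \int_{0}^{1} - 2 s^{a} \log{\left(s \right)} \, ds = \frac{2}{\left(a + 1\right)^{2}}.$$

Repeating $4$ times in total — each differentiation brings down another $\ln s$ — gives
$$\frac{d^{4}J}{da^{4}} = \int_{0}^{1} - 2 s^{a} \log{\left(s \right)}^{4} \, ds = - \frac{48}{\left(a + 1\right)^{5}},$$
and the integrand here is exactly the target integrand, so $I = - \frac{48}{\left(a + 1\right)^{5}}$.

Setting $a = 2$:
$$I = - \frac{16}{81}.$$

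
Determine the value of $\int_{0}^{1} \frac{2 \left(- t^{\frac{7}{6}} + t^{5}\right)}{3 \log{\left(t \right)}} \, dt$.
$\log{\left(\frac{6 \sqrt[3]{78}}{13} \right)}$

Introduce a parameter $a$ in the exponent: let $I(a) = \int_{0}^{1} \frac{2 \left(- t^{\frac{7}{6}} + t^{a}\right)}{3 \log{\left(t \right)}} \, dt$.

Since $\dfrac{\partial}{\partial a}\,t^{a} = t^{a} \ln t$, the $\ln t$ in the denominator cancels and
$$\frac{dI}{da} = \int_{0}^{1} \frac{2}{3} t^{a} \, dt = \frac{2}{3} \left[\frac{t^{a+1}}{a+1}\right]_0^1 = \frac{2}{3 \left(a + 1\right)}.$$

Integrating with respect to $a$ gives $I(a) = \log{\left(\frac{\sqrt[3]{13} \cdot 6^{\frac{2}{3}} \left(a + 1\right)^{\frac{2}{3}}}{13} \right)} + C$.

At $a = \frac{7}{6}$ the integrand is identically $0$, so $I(\frac{7}{6}) = 0$. The closed form gives $0$, hence $C = 0$.

Setting $a = 5$:
$$I = \log{\left(\frac{6 \sqrt[3]{78}}{13} \right)}.$$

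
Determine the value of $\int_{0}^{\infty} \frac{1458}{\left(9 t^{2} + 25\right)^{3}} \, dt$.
$\frac{729 \pi}{25000}$

Recall the elementary integral
$$J(a) = \int_{0}^{\infty} \frac{2}{a^{2} + t^{2}} \, dt = \frac{\pi}{a}.$$

Differentiating under the integral sign with respect to $a$,
$$\frac{dJ}{da} = \int_{0}^{\infty} - \frac{4 a}{\left(a^{2} + t^{2}\right)^{2}} \, dt = - \frac{\pi}{a^{2}},$$
so $\int_{0}^{\infty} \frac{2}{\left(a^{2} + t^{2}\right)^{2}} \, dt = \frac{\pi}{2 a^{3}}$.

Repeating — each differentiation of $1/(t^2+a^2)^j$ produces $-2ja/(t^2+a^2)^{j+1}$ — and dividing through by $-2ja$ at each step yields, after $2$ differentiations in total,
$$\int_{0}^{\infty} \frac{2}{\left(a^{2} + t^{2}\right)^{3}} \, dt = \frac{3 \pi}{8 a^{5}}.$$

Setting $a = \frac{5}{3}$:
$$I = \frac{729 \pi}{25000}.$$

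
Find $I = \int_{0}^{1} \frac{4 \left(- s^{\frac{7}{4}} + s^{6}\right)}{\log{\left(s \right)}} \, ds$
$\log{\left(\frac{614656}{14641} \right)}$

Replace the exponent $\frac{7}{4}$ by a parameter $a$: let $I(a) = \int_{0}^{1} \frac{4 \left(s^{6} - s^{a}\right)}{\log{\left(s \right)}} \, ds$.

Since $\dfrac{\partial}{\partial a}\,s^{a} = s^{a} \ln s$, the $\ln s$ in the denominator cancels and
$$\frac{dI}{da} = \int_{0}^{1} -4 s^{a} \, ds = -4 \left[\frac{s^{a+1}}{a+1}\right]_0^1 = - \frac{4}{a + 1}.$$

Integrating with respect to $a$ gives $I(a) = \log{\left(\frac{2401}{\left(a + 1\right)^{4}} \right)} + C$.

At $a = 6$ the integrand is identically $0$, so $I(6) = 0$. The closed form gives $0$, hence $C = 0$.

Setting $a = \frac{7}{4}$:
$$I = \log{\left(\frac{614656}{14641} \right)}.$$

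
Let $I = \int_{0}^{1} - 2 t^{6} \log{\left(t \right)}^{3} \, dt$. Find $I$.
$\frac{12}{2401}$

Consider the simpler parametrised integral
$$J(a) = \int_{0}^{1} - 2 t^{a} \, dt = - \frac{2}{a + 1}.$$

Differentiating under the integral sign brings down a factor of $\ln t$:
$$\frac{dJ}{da} = \int_{0}^{1} - 2 t^{a} \log{\left(t \right)} \, dt = \frac{2}{\left(a + 1\right)^{2}}.$$

Repeating $3$ times in total — each differentiation brings down another $\ln t$ — gives
$$\frac{d^{3}J}{da^{3}} = \int_{0}^{1} - 2 t^{a} \log{\left(t \right)}^{3} \, dt = \frac{12}{\left(a + 1\right)^{4}},$$
and the integrand here is exactly the target integrand, so $I = \frac{12}{\left(a + 1\right)^{4}}$.

Setting $a = 6$:
$$I = \frac{12}{2401}.$$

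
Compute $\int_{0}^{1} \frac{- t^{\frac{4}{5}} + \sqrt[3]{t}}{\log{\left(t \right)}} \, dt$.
$\log{\left(\frac{20}{27} \right)}$

Introduce a parameter $a$ in the exponent: let $I(a) = \int_{0}^{1} \frac{- t^{\frac{4}{5}} + t^{a}}{\log{\left(t \right)}} \, dt$.

Since $\dfrac{\partial}{\partial a}\,t^{a} = t^{a} \ln t$, the $\ln t$ in the denominator cancels and
$$\frac{dI}{da} = \int_{0}^{1} t^{a} \, dt = \left[\frac{t^{a+1}}{a+1}\right]_0^1 = \frac{1}{a + 1}.$$

Integrating with respect to $a$ gives $I(a) = \log{\left(\frac{5 a}{9} + \frac{5}{9} \right)} + C$.

At $a = \frac{4}{5}$ the integrand is identically $0$, so $I(\frac{4}{5}) = 0$. The closed form gives $0$, hence $C = 0$.

Setting $a = \frac{1}{3}$:
$$I = \log{\left(\frac{20}{27} \right)}.$$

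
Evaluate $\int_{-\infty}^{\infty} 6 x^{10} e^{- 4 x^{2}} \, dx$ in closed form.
$\frac{2835 \sqrt{\pi}}{32768}$

Begin with the known integral
$$J(a) = \int_{-\infty}^{\infty} 6 e^{- a x^{2}} \, dx = \frac{6 \sqrt{\pi}}{\sqrt{a}}.$$

Differentiating under the integral sign brings down a factor of $(-x^2)$:
$$\frac{dJ}{da} = \int_{-\infty}^{\infty} - 6 x^{2} e^{- a x^{2}} \, dx = - \frac{3 \sqrt{\pi}}{a^{\frac{3}{2}}}.$$

Repeating $5$ times in total — each differentiation brings down another $(-x^2)$ — gives
$$\frac{d^{5}J}{da^{5}} = \int_{-\infty}^{\infty} - 6 x^{10} e^{- a x^{2}} \, dx = - \frac{2835 \sqrt{\pi}}{16 a^{\frac{11}{2}}},$$
and the integrand here is $(-1)^{5}$ times the target integrand, so $I = (-1)^{5}\,\frac{d^{5}J}{da^{5}} = \frac{2835 \sqrt{\pi}}{16 a^{\frac{11}{2}}}$.

Setting $a = 4$:
$$I = \frac{2835 \sqrt{\pi}}{32768}.$$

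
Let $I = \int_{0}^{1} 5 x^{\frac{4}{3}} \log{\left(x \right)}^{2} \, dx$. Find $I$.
$\frac{270}{343}$

Begin with the known integral
$$J(a) = \int_{0}^{1} 5 x^{a} \, dx = \frac{5}{a + 1}.$$

Differentiating under the integral sign brings down a factor of $\ln x$:
$$\frac{dJ}{da} = \int_{0}^{1} 5 x^{a} \log{\left(x \right)} \, dx = - \frac{5}{\left(a + 1\right)^{2}}.$$

Repeating twice in total — each differentiation brings down another $\ln x$ — gives
$$\frac{d^{2}J}{da^{2}} = \int_{0}^{1} 5 x^{a} \log{\left(x \right)}^{2} \, dx = \frac{10}{\left(a + 1\right)^{3}},$$
and the integrand here is exactly the target integrand, so $I = \frac{10}{\left(a + 1\right)^{3}}$.

Setting $a = \frac{4}{3}$:
$$I = \frac{270}{343}.$$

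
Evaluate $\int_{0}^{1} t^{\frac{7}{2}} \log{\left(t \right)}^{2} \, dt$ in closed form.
$\frac{16}{729}$

Start from the elementary integral
$$J(a) = \int_{0}^{1} t^{a} \, dt = \frac{1}{a + 1}.$$

Differentiating under the integral sign brings down a factor of $\ln t$:
$$\frac{dJ}{da} = \int_{0}^{1} t^{a} \log{\left(t \right)} \, dt = - \frac{1}{\left(a + 1\right)^{2}}.$$

Repeating twice in total — each differentiation brings down another $\ln t$ — gives
$$\frac{d^{2}J}{da^{2}} = \int_{0}^{1} t^{a} \log{\left(t \right)}^{2} \, dt = \frac{2}{\left(a + 1\right)^{3}},$$
and the integrand here is exactly the target integrand, so $I = \frac{2}{\left(a + 1\right)^{3}}$.

Setting $a = \frac{7}{2}$:
$$I = \frac{16}{729}.$$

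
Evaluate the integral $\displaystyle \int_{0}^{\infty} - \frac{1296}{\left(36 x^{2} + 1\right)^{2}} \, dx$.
$- 54 \pi$

Recall the elementary integral
$$J(a) = \int_{0}^{\infty} - \frac{1}{a^{2} + x^{2}} \, dx = - \frac{\pi}{2 a}.$$

Differentiating under the integral sign with respect to $a$,
$$\frac{dJ}{da} = \int_{0}^{\infty} \frac{2 a}{\left(a^{2} + x^{2}\right)^{2}} \, dx = \frac{\pi}{2 a^{2}},$$
so $\int_{0}^{\infty} - \frac{1}{\left(a^{2} + x^{2}\right)^{2}} \, dx = - \frac{\pi}{4 a^{3}}$.

Setting $a = \frac{1}{6}$:
$$I = - 54 \pi.$$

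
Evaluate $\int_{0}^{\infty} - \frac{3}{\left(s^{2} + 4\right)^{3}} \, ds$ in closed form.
$- \frac{9 \pi}{512}$

Begin with the known result
$$J(a) = \int_{0}^{\infty} - \frac{3}{a^{2} + s^{2}} \, ds = - \frac{3 \pi}{2 a}.$$

Differentiating under the integral sign with respect to $a$,
$$\frac{dJ}{da} = \int_{0}^{\infty} \frac{6 a}{\left(a^{2} + s^{2}\right)^{2}} \, ds = \frac{3 \pi}{2 a^{2}},$$
so $\int_{0}^{\infty} - \frac{3}{\left(a^{2} + s^{2}\right)^{2}} \, ds = - \frac{3 \pi}{4 a^{3}}$.

Repeating — each differentiation of $1/(s^2+a^2)^j$ produces $-2ja/(s^2+a^2)^{j+1}$ — and dividing through by $-2ja$ at each step yields, after $2$ differentiations in total,
$$\int_{0}^{\infty} - \frac{3}{\left(a^{2} + s^{2}\right)^{3}} \, ds = - \frac{9 \pi}{16 a^{5}}.$$

Setting $a = 2$:
$$I = - \frac{9 \pi}{512}.$$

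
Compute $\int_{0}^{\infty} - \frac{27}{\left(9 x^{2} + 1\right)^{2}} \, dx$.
$- \frac{9 \pi}{4}$

Begin with the known result
$$J(a) = \int_{0}^{\infty} - \frac{1}{3 \left(a^{2} + x^{2}\right)} \, dx = - \frac{\pi}{6 a}.$$

Differentiating under the integral sign with respect to $a$,
$$\frac{dJ}{da} = \int_{0}^{\infty} \frac{2 a}{3 \left(a^{2} + x^{2}\right)^{2}} \, dx = \frac{\pi}{6 a^{2}},$$
so $\int_{0}^{\infty} - \frac{1}{3 \left(a^{2} + x^{2}\right)^{2}} \, dx = - \frac{\pi}{12 a^{3}}$.

Setting $a = \frac{1}{3}$:
$$I = - \frac{9 \pi}{4}.$$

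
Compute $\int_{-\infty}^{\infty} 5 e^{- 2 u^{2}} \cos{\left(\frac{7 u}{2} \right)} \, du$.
$\frac{5 \sqrt{2} \sqrt{\pi}}{2 e^{\frac{49}{32}}}$

Let $b$ denote the cosine frequency and define $I(b) = \int_{-\infty}^{\infty} 5 e^{- 2 u^{2}} \cos{\left(b u \right)} \, du$.

Differentiating under the integral sign,
$$I'(b) = \int_{-\infty}^{\infty} - 5 u e^{- 2 u^{2}} \sin{\left(b u \right)} \, du.$$

Integrate $\int_{-\infty}^{\infty} u \sin(b u)\, e^{- 2 u^{2}}\, du$ by parts with $w = \sin(b u)$ and $dv = u\, e^{- 2 u^{2}}\, du$, giving $v = - \frac{e^{- 2 u^{2}}}{4}$. The boundary term vanishes and
$$\int_{-\infty}^{\infty} u \sin(b u)\, e^{- 2 u^{2}}\, du = \frac{b}{4} \int_{-\infty}^{\infty} \cos(b u)\, e^{- 2 u^{2}}\, du,$$
so $I'(b) = - \frac{b}{4}\, I(b)$.

This is a separable first-order ODE; solving with the initial condition $I(0) = \int_{-\infty}^{\infty} 5 e^{- 2 u^{2}}\,du = \frac{5 \sqrt{2} \sqrt{\pi}}{2}$ gives
$$I(b) = \frac{5 \sqrt{2} \sqrt{\pi} e^{- \frac{b^{2}}{8}}}{2}.$$

Setting $b = \frac{7}{2}$:
$$I = \frac{5 \sqrt{2} \sqrt{\pi}}{2 e^{\frac{49}{32}}}.$$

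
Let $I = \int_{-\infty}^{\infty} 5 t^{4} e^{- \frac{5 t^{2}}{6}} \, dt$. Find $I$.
$\frac{27 \sqrt{30} \sqrt{\pi}}{25}$

Consider the simpler parametrised integral
$$J(a) = \int_{-\infty}^{\infty} 5 e^{- a t^{2}} \, dt = \frac{5 \sqrt{\pi}}{\sqrt{a}}.$$

Differentiating under the integral sign brings down a factor of $(-t^2)$:
$$\frac{dJ}{da} = \int_{-\infty}^{\infty} - 5 t^{2} e^{- a t^{2}} \, dt = - \frac{5 \sqrt{\pi}}{2 a^{\frac{3}{2}}}.$$

Repeating twice in total — each differentiation brings down another $(-t^2)$ — gives
$$\frac{d^{2}J}{da^{2}} = \int_{-\infty}^{\infty} 5 t^{4} e^{- a t^{2}} \, dt = \frac{15 \sqrt{\pi}}{4 a^{\frac{5}{2}}},$$
and the integrand here is exactly the target integrand, so $I = \frac{15 \sqrt{\pi}}{4 a^{\frac{5}{2}}}$.

Setting $a = \frac{5}{6}$:
$$I = \frac{27 \sqrt{30} \sqrt{\pi}}{25}.$$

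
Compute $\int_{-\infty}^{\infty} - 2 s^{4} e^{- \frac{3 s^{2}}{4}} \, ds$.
$- \frac{16 \sqrt{3} \sqrt{\pi}}{9}$

Begin with the known integral
$$J(a) = \int_{-\infty}^{\infty} - 2 e^{- a s^{2}} \, ds = - \frac{2 \sqrt{\pi}}{\sqrt{a}}.$$

Differentiating under the integral sign brings down a factor of $(-s^2)$:
$$\frac{dJ}{da} = \int_{-\infty}^{\infty} 2 s^{2} e^{- a s^{2}} \, ds = \frac{\sqrt{\pi}}{a^{\frac{3}{2}}}.$$

Repeating twice in total — each differentiation brings down another $(-s^2)$ — gives
$$\frac{d^{2}J}{da^{2}} = \int_{-\infty}^{\infty} - 2 s^{4} e^{- a s^{2}} \, ds = - \frac{3 \sqrt{\pi}}{2 a^{\frac{5}{2}}},$$
and the integrand here is exactly the target integrand, so $I = - \frac{3 \sqrt{\pi}}{2 a^{\frac{5}{2}}}$.

Setting $a = \frac{3}{4}$:
$$I = - \frac{16 \sqrt{3} \sqrt{\pi}}{9}.$$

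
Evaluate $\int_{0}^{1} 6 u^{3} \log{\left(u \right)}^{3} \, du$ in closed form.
$- \frac{9}{64}$

Start from the elementary integral
$$J(a) = \int_{0}^{1} 6 u^{a} \, du = \frac{6}{a + 1}.$$

Differentiating under the integral sign brings down a factor of $\ln u$:
$$\frac{dJ}{da} = \int_{0}^{1} 6 u^{a} \log{\left(u \right)} \, du = - \frac{6}{\left(a + 1\right)^{2}}.$$

Repeating $3$ times in total — each differentiation brings down another $\ln u$ — gives
$$\frac{d^{3}J}{da^{3}} = \int_{0}^{1} 6 u^{a} \log{\left(u \right)}^{3} \, du = - \frac{36}{\left(a + 1\right)^{4}},$$
and the integrand here is exactly the target integrand, so $I = - \frac{36}{\left(a + 1\right)^{4}}$.

Setting $a = 3$:
$$I = - \frac{9}{64}.$$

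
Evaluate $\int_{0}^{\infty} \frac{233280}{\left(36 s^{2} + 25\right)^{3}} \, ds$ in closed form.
$\frac{1458 \pi}{625}$

Begin with the known result
$$J(a) = \int_{0}^{\infty} \frac{5}{a^{2} + s^{2}} \, ds = \frac{5 \pi}{2 a}.$$

Differentiating under the integral sign with respect to $a$,
$$\frac{dJ}{da} = \int_{0}^{\infty} - \frac{10 a}{\left(a^{2} + s^{2}\right)^{2}} \, ds = - \frac{5 \pi}{2 a^{2}},$$
so $\int_{0}^{\infty} \frac{5}{\left(a^{2} + s^{2}\right)^{2}} \, ds = \frac{5 \pi}{4 a^{3}}$.

Repeating — each differentiation of $1/(s^2+a^2)^j$ produces $-2ja/(s^2+a^2)^{j+1}$ — and dividing through by $-2ja$ at each step yields, after $2$ differentiations in total,
$$\int_{0}^{\infty} \frac{5}{\left(a^{2} + s^{2}\right)^{3}} \, ds = \frac{15 \pi}{16 a^{5}}.$$

Setting $a = \frac{5}{6}$:
$$I = \frac{1458 \pi}{625}.$$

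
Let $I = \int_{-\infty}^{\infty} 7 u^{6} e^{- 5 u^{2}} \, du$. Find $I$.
$\frac{21 \sqrt{5} \sqrt{\pi}}{1000}$

Start from the elementary integral
$$J(a) = \int_{-\infty}^{\infty} 7 e^{- a u^{2}} \, du = \frac{7 \sqrt{\pi}}{\sqrt{a}}.$$

Differentiating under the integral sign brings down a factor of $(-u^2)$:
$$\frac{dJ}{da} = \int_{-\infty}^{\infty} - 7 u^{2} e^{- a u^{2}} \, du = - \frac{7 \sqrt{\pi}}{2 a^{\frac{3}{2}}}.$$

Repeating $3$ times in total — each differentiation brings down another $(-u^2)$ — gives
$$\frac{d^{3}J}{da^{3}} = \int_{-\infty}^{\infty} - 7 u^{6} e^{- a u^{2}} \, du = - \frac{105 \sqrt{\pi}}{8 a^{\frac{7}{2}}},$$
and the integrand here is $(-1)^{3}$ times the target integrand, so $I = (-1)^{3}\,\frac{d^{3}J}{da^{3}} = \frac{105 \sqrt{\pi}}{8 a^{\frac{7}{2}}}$.

Setting $a = 5$:
$$I = \frac{21 \sqrt{5} \sqrt{\pi}}{1000}.$$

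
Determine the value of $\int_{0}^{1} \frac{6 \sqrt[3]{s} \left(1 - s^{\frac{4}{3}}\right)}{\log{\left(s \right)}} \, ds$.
$- \log{\left(64 \right)}$

Replace the exponent $\frac{5}{3}$ by a parameter $a$: let $I(a) = \int_{0}^{1} \frac{6 \left(\sqrt[3]{s} - s^{a}\right)}{\log{\left(s \right)}} \, ds$.

Since $\dfrac{\partial}{\partial a}\,s^{a} = s^{a} \ln s$, the $\ln s$ in the denominator cancels and
$$\frac{dI}{da} = \int_{0}^{1} -6 s^{a} \, ds = -6 \left[\frac{s^{a+1}}{a+1}\right]_0^1 = - \frac{6}{a + 1}.$$

Integrating with respect to $a$ gives $I(a) = - \log{\left(\frac{729 \left(a + 1\right)^{6}}{4096} \right)} + C$.

At $a = \frac{1}{3}$ the integrand is identically $0$, so $I(\frac{1}{3}) = 0$. The closed form gives $0$, hence $C = 0$.

Setting $a = \frac{5}{3}$:
$$I = - \log{\left(64 \right)}.$$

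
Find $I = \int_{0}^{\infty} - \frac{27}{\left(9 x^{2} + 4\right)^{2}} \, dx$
$- \frac{9 \pi}{32}$

Begin with the known result
$$J(a) = \int_{0}^{\infty} - \frac{1}{3 \left(a^{2} + x^{2}\right)} \, dx = - \frac{\pi}{6 a}.$$

Differentiating under the integral sign with respect to $a$,
$$\frac{dJ}{da} = \int_{0}^{\infty} \frac{2 a}{3 \left(a^{2} + x^{2}\right)^{2}} \, dx = \frac{\pi}{6 a^{2}},$$
so $\int_{0}^{\infty} - \frac{1}{3 \left(a^{2} + x^{2}\right)^{2}} \, dx = - \frac{\pi}{12 a^{3}}$.

Setting $a = \frac{2}{3}$:
$$I = - \frac{9 \pi}{32}.$$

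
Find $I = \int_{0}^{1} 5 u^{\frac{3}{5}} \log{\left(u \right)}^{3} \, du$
$- \frac{9375}{2048}$

Start from the elementary integral
$$J(a) = \int_{0}^{1} 5 u^{a} \, du = \frac{5}{a + 1}.$$

Differentiating under the integral sign brings down a factor of $\ln u$:
$$\frac{dJ}{da} = \int_{0}^{1} 5 u^{a} \log{\left(u \right)} \, du = - \frac{5}{\left(a + 1\right)^{2}}.$$

Repeating $3$ times in total — each differentiation brings down another $\ln u$ — gives
$$\frac{d^{3}J}{da^{3}} = \int_{0}^{1} 5 u^{a} \log{\left(u \right)}^{3} \, du = - \frac{30}{\left(a + 1\right)^{4}},$$
and the integrand here is exactly the target integrand, so $I = - \frac{30}{\left(a + 1\right)^{4}}$.

Setting $a = \frac{3}{5}$:
$$I = - \frac{9375}{2048}.$$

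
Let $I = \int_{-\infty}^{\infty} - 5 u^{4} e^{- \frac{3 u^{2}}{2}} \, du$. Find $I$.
$- \frac{5 \sqrt{6} \sqrt{\pi}}{9}$

Start from the elementary integral
$$J(a) = \int_{-\infty}^{\infty} - 5 e^{- a u^{2}} \, du = - \frac{5 \sqrt{\pi}}{\sqrt{a}}.$$

Differentiating under the integral sign brings down a factor of $(-u^2)$:
$$\frac{dJ}{da} = \int_{-\infty}^{\infty} 5 u^{2} e^{- a u^{2}} \, du = \frac{5 \sqrt{\pi}}{2 a^{\frac{3}{2}}}.$$

Repeating twice in total — each differentiation brings down another $(-u^2)$ — gives
$$\frac{d^{2}J}{da^{2}} = \int_{-\infty}^{\infty} - 5 u^{4} e^{- a u^{2}} \, du = - \frac{15 \sqrt{\pi}}{4 a^{\frac{5}{2}}},$$
and the integrand here is exactly the target integrand, so $I = - \frac{15 \sqrt{\pi}}{4 a^{\frac{5}{2}}}$.

Setting $a = \frac{3}{2}$:
$$I = - \frac{5 \sqrt{6} \sqrt{\pi}}{9}.$$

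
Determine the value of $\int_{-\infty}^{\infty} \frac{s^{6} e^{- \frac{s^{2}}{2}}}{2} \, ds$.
$\frac{15 \sqrt{2} \sqrt{\pi}}{2}$

Start from the elementary integral
$$J(a) = \int_{-\infty}^{\infty} \frac{e^{- a s^{2}}}{2} \, ds = \frac{\sqrt{\pi}}{2 \sqrt{a}}.$$

Differentiating under the integral sign brings down a factor of $(-s^2)$:
$$\frac{dJ}{da} = \int_{-\infty}^{\infty} - \frac{s^{2} e^{- a s^{2}}}{2} \, ds = - \frac{\sqrt{\pi}}{4 a^{\frac{3}{2}}}.$$

Repeating $3$ times in total — each differentiation brings down another $(-s^2)$ — gives
$$\frac{d^{3}J}{da^{3}} = \int_{-\infty}^{\infty} - \frac{s^{6} e^{- a s^{2}}}{2} \, ds = - \frac{15 \sqrt{\pi}}{16 a^{\frac{7}{2}}},$$
and the integrand here is $(-1)^{3}$ times the target integrand, so $I = (-1)^{3}\,\frac{d^{3}J}{da^{3}} = \frac{15 \sqrt{\pi}}{16 a^{\frac{7}{2}}}$.

Setting $a = \frac{1}{2}$:
$$I = \frac{15 \sqrt{2} \sqrt{\pi}}{2}.$$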